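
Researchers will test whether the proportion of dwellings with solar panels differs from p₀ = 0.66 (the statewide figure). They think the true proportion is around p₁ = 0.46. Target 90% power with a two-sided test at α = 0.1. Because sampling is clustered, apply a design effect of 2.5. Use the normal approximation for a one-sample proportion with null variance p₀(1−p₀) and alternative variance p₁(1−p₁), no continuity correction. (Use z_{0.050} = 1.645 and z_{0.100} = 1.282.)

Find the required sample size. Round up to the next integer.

n = 126

n = [z_{α/2}·√(p₀q₀) + z_β·√(p₁q₁)]² / (p₁ − p₀)²
  = [1.645·√(0.66·0.34) + 1.282·√(0.46·0.54)]² / (-0.20)²
  = [1.645·0.4737 + 1.282·0.4984]² / 0.0400
  = [1.4182]² / 0.0400
  = 50.28
Design effect: 2.5 × 50.28 = 125.71.
Round up → n = 126.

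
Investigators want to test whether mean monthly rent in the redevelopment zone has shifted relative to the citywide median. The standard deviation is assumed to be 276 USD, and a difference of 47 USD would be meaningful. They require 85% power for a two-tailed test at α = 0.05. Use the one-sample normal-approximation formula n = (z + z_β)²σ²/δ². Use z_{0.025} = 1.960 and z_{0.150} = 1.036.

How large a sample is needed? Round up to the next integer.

n = 310

n = (z_{α/2} + z_β)² · σ² / δ²
  = (1.960 + 1.036)² · 276² / 47²
  = 8.9760 · 76176 / 2209
  = 309.53
Round up → n = 310.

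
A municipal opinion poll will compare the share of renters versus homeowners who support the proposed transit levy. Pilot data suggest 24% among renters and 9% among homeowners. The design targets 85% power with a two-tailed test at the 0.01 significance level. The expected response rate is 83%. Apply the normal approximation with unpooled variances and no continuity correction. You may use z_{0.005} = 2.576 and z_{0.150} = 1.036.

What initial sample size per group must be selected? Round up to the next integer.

n = (z_{α/2} + z_β)² · [p₁(1−p₁) + p₂(1−p₂)] / (p₁ − p₂)²
  = (2.576 + 1.036)² · (0.24·0.76 + 0.09·0.91) / (0.15)²
  = (3.612)² · (0.1824 + 0.0819) / 0.0225
  = 13.0465 · 0.2643 / 0.0225
  = 153.25
Adjust for 83% response: 153.25 / 0.83 = 184.64.
Round up → n = 185 per group.

n = 185 per group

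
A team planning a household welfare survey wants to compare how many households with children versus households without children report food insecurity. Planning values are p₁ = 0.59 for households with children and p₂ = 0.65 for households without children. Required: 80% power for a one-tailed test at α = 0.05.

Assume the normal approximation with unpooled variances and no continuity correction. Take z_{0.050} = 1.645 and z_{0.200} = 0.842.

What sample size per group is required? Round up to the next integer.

n = (z_α + z_β)² · [p₁(1−p₁) + p₂(1−p₂)] / (p₁ − p₂)²
  = (1.645 + 0.842)² · (0.59·0.41 + 0.65·0.35) / (-0.06)²
  = (2.487)² · (0.2419 + 0.2275) / 0.0036
  = 6.1852 · 0.4694 / 0.0036
  = 806.48
Round up → n = 807 per group.

n = 807 per group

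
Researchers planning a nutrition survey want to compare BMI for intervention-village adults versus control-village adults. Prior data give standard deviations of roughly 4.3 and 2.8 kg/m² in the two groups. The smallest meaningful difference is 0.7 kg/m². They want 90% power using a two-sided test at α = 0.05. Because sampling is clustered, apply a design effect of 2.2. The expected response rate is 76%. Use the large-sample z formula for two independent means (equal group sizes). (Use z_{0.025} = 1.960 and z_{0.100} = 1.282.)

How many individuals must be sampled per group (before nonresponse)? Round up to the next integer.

n = 1635 per group

n = (z_{α/2} + z_β)² · (σ₁² + σ₂²) / δ²
  = (1.960 + 1.282)² · (4.3² + 2.8² = 26.33) / 0.7²
  = 10.5106 · 26.33 / 0.49
  = 564.78
Design effect: 2.2 × 564.78 = 1242.52.
Adjust for 76% response: 1242.52 / 0.76 = 1634.90.
Round up → n = 1635 per group.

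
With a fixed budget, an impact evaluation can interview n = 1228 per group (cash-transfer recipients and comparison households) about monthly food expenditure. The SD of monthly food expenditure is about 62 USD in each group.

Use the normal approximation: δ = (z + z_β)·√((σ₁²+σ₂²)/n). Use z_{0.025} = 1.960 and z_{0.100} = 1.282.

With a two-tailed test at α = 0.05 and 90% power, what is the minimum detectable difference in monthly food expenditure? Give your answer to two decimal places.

δ = (z_{α/2} + z_β) · √((σ₁²+σ₂²)/n)
  = (1.960 + 1.282) · √(7688/1228)
  = 3.242 · √6.2606
  = 3.242 · 2.5021
  = 8.1119

Minimum detectable difference ≈ 8.11 USD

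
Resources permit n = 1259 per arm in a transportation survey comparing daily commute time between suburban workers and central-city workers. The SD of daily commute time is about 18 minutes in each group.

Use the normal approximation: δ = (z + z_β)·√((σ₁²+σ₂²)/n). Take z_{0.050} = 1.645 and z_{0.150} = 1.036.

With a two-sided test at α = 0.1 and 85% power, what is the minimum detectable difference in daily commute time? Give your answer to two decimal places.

Minimum detectable difference ≈ 1.92 minutes

δ = (z_{α/2} + z_β) · √((σ₁²+σ₂²)/n)
  = (1.645 + 1.036) · √(648/1259)
  = 2.681 · √0.51469
  = 2.681 · 0.7174
  = 1.9234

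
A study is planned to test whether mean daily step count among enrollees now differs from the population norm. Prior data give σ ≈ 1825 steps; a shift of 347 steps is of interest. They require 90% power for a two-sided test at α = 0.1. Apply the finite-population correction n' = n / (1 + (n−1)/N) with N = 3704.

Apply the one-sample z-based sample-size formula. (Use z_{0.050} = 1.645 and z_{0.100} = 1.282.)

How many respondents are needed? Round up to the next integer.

n = (z_{α/2} + z_β)² · σ² / δ²
  = (1.645 + 1.282)² · 1825² / 347²
  = 8.5673 · 3330625 / 120409
  = 236.98
Finite-population correction (N = 3704): 236.98 / (1 + (236.98 − 1)/3704) = 222.79.
Round up → n = 223.

n = 223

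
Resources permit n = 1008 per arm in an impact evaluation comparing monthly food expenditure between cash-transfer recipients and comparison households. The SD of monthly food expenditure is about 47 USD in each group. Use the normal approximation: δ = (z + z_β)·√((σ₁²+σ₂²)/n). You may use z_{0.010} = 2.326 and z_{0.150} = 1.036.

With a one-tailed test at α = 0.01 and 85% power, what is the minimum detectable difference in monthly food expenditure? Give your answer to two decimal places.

δ = (z_α + z_β) · √((σ₁²+σ₂²)/n)
  = (2.326 + 1.036) · √(4418/1008)
  = 3.362 · √4.3829
  = 3.362 · 2.0935
  = 7.0385

Minimum detectable difference ≈ 7.04 USD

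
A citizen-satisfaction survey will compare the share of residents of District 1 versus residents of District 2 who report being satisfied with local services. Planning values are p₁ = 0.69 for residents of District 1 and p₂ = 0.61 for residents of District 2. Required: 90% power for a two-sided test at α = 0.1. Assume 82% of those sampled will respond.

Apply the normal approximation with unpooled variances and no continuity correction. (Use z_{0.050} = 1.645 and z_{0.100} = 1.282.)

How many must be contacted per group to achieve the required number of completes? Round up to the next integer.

n = 738 per group

n = (z_{α/2} + z_β)² · [p₁(1−p₁) + p₂(1−p₂)] / (p₁ − p₂)²
  = (1.645 + 1.282)² · (0.69·0.31 + 0.61·0.39) / (0.08)²
  = (2.927)² · (0.2139 + 0.2379) / 0.0064
  = 8.5673 · 0.4518 / 0.0064
  = 604.80
Adjust for 82% response: 604.80 / 0.82 = 737.56.
Round up → n = 738 per group.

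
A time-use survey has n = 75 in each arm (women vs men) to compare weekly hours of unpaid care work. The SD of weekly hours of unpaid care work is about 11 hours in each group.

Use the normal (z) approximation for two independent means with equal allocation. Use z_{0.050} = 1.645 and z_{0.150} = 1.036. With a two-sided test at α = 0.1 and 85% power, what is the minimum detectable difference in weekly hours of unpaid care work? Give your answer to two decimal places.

Minimum detectable difference ≈ 4.82 hours

δ = (z_{α/2} + z_β) · √((σ₁²+σ₂²)/n)
  = (1.645 + 1.036) · √(242/75)
  = 2.681 · √3.2267
  = 2.681 · 1.7963
  = 4.8159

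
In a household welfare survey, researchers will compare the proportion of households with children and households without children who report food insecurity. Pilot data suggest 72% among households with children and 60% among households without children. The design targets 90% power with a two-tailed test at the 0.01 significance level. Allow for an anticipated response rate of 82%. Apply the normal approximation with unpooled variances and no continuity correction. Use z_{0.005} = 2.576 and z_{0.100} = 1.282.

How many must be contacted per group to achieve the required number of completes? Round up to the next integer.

n = (z_{α/2} + z_β)² · [p₁(1−p₁) + p₂(1−p₂)] / (p₁ − p₂)²
  = (2.576 + 1.282)² · (0.72·0.28 + 0.60·0.40) / (0.12)²
  = (3.858)² · (0.2016 + 0.2400) / 0.0144
  = 14.8842 · 0.4416 / 0.0144
  = 456.45
Adjust for 82% response: 456.45 / 0.82 = 556.64.
Round up → n = 557 per group.

n = 557 per group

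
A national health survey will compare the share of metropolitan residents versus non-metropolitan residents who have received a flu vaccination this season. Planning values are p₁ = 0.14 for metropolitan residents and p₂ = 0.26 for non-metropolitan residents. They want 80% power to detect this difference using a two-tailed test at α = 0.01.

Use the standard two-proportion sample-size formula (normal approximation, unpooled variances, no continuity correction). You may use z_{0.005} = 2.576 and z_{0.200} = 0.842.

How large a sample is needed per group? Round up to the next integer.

n = 254 per group

n = (z_{α/2} + z_β)² · [p₁(1−p₁) + p₂(1−p₂)] / (p₁ − p₂)²
  = (2.576 + 0.842)² · (0.14·0.86 + 0.26·0.74) / (-0.12)²
  = (3.418)² · (0.1204 + 0.1924) / 0.0144
  = 11.6827 · 0.3128 / 0.0144
  = 253.77
Round up → n = 254 per group.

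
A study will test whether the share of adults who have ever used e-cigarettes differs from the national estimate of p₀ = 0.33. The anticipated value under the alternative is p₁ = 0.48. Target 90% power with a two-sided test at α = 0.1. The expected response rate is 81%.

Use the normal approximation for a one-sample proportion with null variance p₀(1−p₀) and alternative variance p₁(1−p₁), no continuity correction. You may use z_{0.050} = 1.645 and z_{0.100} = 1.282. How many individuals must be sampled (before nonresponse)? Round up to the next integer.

n = [z_{α/2}·√(p₀q₀) + z_β·√(p₁q₁)]² / (p₁ − p₀)²
  = [1.645·√(0.33·0.67) + 1.282·√(0.48·0.52)]² / (0.15)²
  = [1.645·0.4702 + 1.282·0.4996]² / 0.0225
  = [1.4140]² / 0.0225
  = 88.86
Adjust for 81% response: 88.86 / 0.81 = 109.70.
Round up → n = 110.

n = 110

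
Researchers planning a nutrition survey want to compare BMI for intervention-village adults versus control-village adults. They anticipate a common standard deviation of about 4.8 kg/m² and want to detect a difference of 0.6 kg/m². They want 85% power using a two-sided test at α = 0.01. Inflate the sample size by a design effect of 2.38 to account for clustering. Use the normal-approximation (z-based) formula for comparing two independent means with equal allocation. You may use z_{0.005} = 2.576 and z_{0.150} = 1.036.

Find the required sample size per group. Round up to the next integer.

n = (z_{α/2} + z_β)² · (σ₁² + σ₂²) / δ²
  = (2.576 + 1.036)² · (2·4.8² = 46.08) / 0.6²
  = 13.0465 · 46.08 / 0.36
  = 1669.96
Design effect: 2.38 × 1669.96 = 3974.50.
Round up → n = 3975 per group.

n = 3975 per group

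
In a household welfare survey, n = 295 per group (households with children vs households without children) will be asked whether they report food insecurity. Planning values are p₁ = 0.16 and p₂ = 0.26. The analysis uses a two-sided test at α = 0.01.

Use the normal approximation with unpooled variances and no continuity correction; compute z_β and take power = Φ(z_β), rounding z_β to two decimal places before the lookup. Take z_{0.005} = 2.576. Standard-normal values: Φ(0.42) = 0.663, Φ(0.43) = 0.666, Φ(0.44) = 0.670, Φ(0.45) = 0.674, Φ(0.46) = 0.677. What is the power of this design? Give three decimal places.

Power ≈ 0.666

z_β = |p₁−p₂|·√(n/[p₁q₁+p₂q₂]) − z_{α/2}
    = 0.10 · √(295/0.3268) − 2.576
    = 0.10 · 30.0448 − 2.576
    = 3.0045 − 2.576 = 0.4285 → 0.43
Power = Φ(0.43) = 0.666.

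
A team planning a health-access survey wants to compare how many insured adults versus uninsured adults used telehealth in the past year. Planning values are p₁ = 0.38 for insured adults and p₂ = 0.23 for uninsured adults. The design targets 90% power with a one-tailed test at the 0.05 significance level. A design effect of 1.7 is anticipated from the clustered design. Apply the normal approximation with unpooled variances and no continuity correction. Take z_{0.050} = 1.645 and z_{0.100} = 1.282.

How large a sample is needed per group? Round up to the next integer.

n = 268 per group

n = (z_α + z_β)² · [p₁(1−p₁) + p₂(1−p₂)] / (p₁ − p₂)²
  = (1.645 + 1.282)² · (0.38·0.62 + 0.23·0.77) / (0.15)²
  = (2.927)² · (0.2356 + 0.1771) / 0.0225
  = 8.5673 · 0.4127 / 0.0225
  = 157.14
Design effect: 1.7 × 157.14 = 267.14.
Round up → n = 268 per group.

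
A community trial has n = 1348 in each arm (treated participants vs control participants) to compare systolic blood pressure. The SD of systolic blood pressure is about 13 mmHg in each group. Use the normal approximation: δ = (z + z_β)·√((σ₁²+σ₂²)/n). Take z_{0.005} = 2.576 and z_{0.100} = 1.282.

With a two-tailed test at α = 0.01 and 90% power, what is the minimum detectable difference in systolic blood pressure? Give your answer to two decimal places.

δ = (z_{α/2} + z_β) · √((σ₁²+σ₂²)/n)
  = (2.576 + 1.282) · √(338/1348)
  = 3.858 · √0.25074
  = 3.858 · 0.5007
  = 1.9319

Minimum detectable difference ≈ 1.93 mmHg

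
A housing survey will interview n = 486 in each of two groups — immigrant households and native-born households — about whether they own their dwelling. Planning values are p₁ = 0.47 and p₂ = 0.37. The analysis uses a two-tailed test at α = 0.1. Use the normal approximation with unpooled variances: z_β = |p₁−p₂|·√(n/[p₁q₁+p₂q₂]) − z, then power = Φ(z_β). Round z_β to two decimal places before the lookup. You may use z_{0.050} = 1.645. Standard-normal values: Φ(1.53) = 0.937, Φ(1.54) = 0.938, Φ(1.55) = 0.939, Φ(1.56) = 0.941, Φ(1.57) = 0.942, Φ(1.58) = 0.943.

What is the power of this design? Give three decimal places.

z_β = |p₁−p₂|·√(n/[p₁q₁+p₂q₂]) − z_{α/2}
    = 0.10 · √(486/0.4822) − 1.645
    = 0.10 · 31.7471 − 1.645
    = 3.1747 − 1.645 = 1.5297 → 1.53
Power = Φ(1.53) = 0.937.

Power ≈ 0.937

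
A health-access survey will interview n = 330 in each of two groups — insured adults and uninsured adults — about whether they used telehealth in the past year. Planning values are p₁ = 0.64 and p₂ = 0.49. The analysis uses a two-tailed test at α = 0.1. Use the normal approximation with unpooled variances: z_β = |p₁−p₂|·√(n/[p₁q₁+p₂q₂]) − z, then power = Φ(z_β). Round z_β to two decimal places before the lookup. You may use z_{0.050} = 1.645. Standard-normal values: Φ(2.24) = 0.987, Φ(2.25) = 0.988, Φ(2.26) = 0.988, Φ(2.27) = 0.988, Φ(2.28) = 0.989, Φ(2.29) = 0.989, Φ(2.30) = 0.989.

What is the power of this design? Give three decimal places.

Power ≈ 0.989

z_β = |p₁−p₂|·√(n/[p₁q₁+p₂q₂]) − z_{α/2}
    = 0.15 · √(330/0.4803) − 1.645
    = 0.15 · 26.2120 − 1.645
    = 3.9318 − 1.645 = 2.2868 → 2.29
Power = Φ(2.29) = 0.989.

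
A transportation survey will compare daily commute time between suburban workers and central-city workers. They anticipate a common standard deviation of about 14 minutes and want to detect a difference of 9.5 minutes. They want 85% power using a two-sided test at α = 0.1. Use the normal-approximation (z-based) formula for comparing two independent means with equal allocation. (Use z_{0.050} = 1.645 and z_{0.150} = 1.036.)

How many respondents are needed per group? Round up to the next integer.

n = 32 per group

n = (z_{α/2} + z_β)² · (σ₁² + σ₂²) / δ²
  = (1.645 + 1.036)² · (2·14² = 392) / 9.5²
  = 7.1878 · 392 / 90.25
  = 31.22
Round up → n = 32 per group.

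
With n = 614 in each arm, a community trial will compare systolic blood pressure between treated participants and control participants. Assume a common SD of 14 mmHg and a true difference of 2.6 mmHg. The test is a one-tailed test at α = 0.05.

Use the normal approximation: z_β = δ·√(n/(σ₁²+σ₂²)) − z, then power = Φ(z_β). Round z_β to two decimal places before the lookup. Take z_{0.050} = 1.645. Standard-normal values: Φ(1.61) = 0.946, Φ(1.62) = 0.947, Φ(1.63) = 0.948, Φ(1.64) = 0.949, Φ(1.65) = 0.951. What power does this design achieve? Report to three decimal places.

z_β = δ·√(n/(σ₁²+σ₂²)) − z_α
    = 2.6 · √(614/392) − 1.645
    = 2.6 · 1.25153 − 1.645
    = 3.2540 − 1.645 = 1.6090 → 1.61
Power = Φ(1.61) = 0.946.

Power ≈ 0.946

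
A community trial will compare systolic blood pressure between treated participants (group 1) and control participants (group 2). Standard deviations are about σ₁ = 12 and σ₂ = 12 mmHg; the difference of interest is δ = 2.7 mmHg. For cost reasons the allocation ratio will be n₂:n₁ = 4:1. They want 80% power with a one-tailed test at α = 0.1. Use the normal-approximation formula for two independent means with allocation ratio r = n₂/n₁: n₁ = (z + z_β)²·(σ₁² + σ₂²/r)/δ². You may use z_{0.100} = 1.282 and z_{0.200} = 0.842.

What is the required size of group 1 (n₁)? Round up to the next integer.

n₁ = (z_α + z_β)² · (σ₁² + σ₂²/r) / δ²
   = (1.282 + 0.842)² · (12² + 12²/4) / 2.7²
   = 4.5114 · (144 + 36) / 7.29
   = 4.5114 · 180 / 7.29
   = 111.39
Round up → n₁ = 112; n₂ = r·n₁ = 4 × 112 = 448.

n₁ = 112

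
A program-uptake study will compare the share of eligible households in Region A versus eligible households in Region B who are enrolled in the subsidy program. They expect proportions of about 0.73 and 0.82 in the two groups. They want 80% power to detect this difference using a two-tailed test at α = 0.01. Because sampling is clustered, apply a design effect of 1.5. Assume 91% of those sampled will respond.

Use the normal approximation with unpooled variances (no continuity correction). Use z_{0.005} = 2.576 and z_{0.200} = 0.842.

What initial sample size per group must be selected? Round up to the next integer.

n = (z_{α/2} + z_β)² · [p₁(1−p₁) + p₂(1−p₂)] / (p₁ − p₂)²
  = (2.576 + 0.842)² · (0.73·0.27 + 0.82·0.18) / (-0.09)²
  = (3.418)² · (0.1971 + 0.1476) / 0.0081
  = 11.6827 · 0.3447 / 0.0081
  = 497.16
Design effect: 1.5 × 497.16 = 745.75.
Adjust for 91% response: 745.75 / 0.91 = 819.50.
Round up → n = 820 per group.

n = 820 per group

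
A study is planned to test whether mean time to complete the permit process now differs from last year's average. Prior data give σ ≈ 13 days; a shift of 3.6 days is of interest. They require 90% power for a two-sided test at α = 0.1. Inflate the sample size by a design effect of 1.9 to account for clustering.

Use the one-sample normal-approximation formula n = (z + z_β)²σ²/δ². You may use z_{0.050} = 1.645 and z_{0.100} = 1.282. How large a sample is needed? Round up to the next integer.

n = 213

n = (z_{α/2} + z_β)² · σ² / δ²
  = (1.645 + 1.282)² · 13² / 3.6²
  = 8.5673 · 169 / 12.96
  = 111.72
Design effect: 1.9 × 111.72 = 212.27.
Round up → n = 213.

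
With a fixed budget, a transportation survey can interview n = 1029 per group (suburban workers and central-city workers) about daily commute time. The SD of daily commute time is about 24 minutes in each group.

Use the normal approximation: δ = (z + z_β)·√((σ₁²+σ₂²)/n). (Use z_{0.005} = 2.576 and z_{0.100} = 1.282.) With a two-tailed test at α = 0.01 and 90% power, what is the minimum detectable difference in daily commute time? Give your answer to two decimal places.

δ = (z_{α/2} + z_β) · √((σ₁²+σ₂²)/n)
  = (2.576 + 1.282) · √(1152/1029)
  = 3.858 · √1.1195
  = 3.858 · 1.0581
  = 4.0821

Minimum detectable difference ≈ 4.08 minutes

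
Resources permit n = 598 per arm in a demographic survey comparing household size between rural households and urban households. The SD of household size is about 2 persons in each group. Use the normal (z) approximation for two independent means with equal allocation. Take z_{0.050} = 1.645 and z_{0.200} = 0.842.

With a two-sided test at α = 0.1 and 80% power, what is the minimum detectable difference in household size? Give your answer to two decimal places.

δ = (z_{α/2} + z_β) · √((σ₁²+σ₂²)/n)
  = (1.645 + 0.842) · √(8/598)
  = 2.487 · √0.01338
  = 2.487 · 0.1157
  = 0.2877

Minimum detectable difference ≈ 0.29 persons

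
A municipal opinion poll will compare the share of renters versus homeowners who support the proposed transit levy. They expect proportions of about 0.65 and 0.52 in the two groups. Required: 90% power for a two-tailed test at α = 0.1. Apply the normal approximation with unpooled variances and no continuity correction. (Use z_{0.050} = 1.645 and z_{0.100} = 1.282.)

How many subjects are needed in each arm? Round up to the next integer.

n = 242 per group

n = (z_{α/2} + z_β)² · [p₁(1−p₁) + p₂(1−p₂)] / (p₁ − p₂)²
  = (1.645 + 1.282)² · (0.65·0.35 + 0.52·0.48) / (0.13)²
  = (2.927)² · (0.2275 + 0.2496) / 0.0169
  = 8.5673 · 0.4771 / 0.0169
  = 241.86
Round up → n = 242 per group.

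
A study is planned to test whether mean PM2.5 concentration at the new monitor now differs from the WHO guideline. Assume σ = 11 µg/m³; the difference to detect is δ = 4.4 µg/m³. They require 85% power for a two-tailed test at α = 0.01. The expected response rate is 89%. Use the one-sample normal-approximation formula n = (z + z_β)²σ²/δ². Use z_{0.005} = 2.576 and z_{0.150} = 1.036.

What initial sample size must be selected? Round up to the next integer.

n = (z_{α/2} + z_β)² · σ² / δ²
  = (2.576 + 1.036)² · 11² / 4.4²
  = 13.0465 · 121 / 19.36
  = 81.54
Adjust for 89% response: 81.54 / 0.89 = 91.62.
Round up → n = 92.

n = 92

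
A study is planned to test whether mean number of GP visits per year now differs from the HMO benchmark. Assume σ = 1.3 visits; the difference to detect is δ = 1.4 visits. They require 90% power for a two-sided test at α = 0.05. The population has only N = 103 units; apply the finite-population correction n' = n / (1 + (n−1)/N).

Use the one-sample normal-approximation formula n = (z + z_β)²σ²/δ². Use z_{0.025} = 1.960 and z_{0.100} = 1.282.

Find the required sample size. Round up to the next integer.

n = 9

n = (z_{α/2} + z_β)² · σ² / δ²
  = (1.960 + 1.282)² · 1.3² / 1.4²
  = 10.5106 · 1.69 / 1.96
  = 9.06
Finite-population correction (N = 103): 9.06 / (1 + (9.06 − 1)/103) = 8.40.
Round up → n = 9.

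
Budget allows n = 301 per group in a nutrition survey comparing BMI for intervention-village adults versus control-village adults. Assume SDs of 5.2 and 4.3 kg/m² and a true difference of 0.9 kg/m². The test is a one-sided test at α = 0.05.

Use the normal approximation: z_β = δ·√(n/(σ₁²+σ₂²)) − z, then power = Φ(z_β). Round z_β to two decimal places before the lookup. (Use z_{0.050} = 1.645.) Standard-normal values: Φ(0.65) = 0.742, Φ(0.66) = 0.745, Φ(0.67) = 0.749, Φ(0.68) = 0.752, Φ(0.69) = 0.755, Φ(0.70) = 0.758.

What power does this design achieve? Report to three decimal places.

Power ≈ 0.749

z_β = δ·√(n/(σ₁²+σ₂²)) − z_α
    = 0.9 · √(301/45.53) − 1.645
    = 0.9 · 2.57119 − 1.645
    = 2.3141 − 1.645 = 0.6691 → 0.67
Power = Φ(0.67) = 0.749.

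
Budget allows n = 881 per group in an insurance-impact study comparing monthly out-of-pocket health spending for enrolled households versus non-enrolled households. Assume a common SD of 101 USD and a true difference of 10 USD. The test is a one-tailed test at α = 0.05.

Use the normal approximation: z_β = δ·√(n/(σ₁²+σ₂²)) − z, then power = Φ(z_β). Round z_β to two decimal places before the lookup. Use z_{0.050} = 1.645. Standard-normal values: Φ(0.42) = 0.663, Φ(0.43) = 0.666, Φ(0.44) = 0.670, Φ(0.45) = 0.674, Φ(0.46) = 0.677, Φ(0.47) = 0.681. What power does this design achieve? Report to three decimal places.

z_β = δ·√(n/(σ₁²+σ₂²)) − z_α
    = 10 · √(881/20402) − 1.645
    = 10 · 0.20780 − 1.645
    = 2.0780 − 1.645 = 0.4330 → 0.43
Power = Φ(0.43) = 0.666.

Power ≈ 0.666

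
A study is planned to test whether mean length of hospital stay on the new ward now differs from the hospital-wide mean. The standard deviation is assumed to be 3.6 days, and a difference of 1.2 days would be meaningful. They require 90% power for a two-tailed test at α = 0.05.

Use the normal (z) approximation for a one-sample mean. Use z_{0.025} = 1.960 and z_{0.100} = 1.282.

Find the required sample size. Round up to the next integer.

n = (z_{α/2} + z_β)² · σ² / δ²
  = (1.960 + 1.282)² · 3.6² / 1.2²
  = 10.5106 · 12.96 / 1.44
  = 94.60
Round up → n = 95.

n = 95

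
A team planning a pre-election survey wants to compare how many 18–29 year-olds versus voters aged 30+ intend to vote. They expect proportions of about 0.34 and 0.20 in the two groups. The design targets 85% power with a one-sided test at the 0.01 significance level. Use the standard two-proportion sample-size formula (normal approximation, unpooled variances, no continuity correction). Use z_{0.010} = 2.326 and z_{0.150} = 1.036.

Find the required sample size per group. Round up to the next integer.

n = 222 per group

n = (z_α + z_β)² · [p₁(1−p₁) + p₂(1−p₂)] / (p₁ − p₂)²
  = (2.326 + 1.036)² · (0.34·0.66 + 0.20·0.80) / (0.14)²
  = (3.362)² · (0.2244 + 0.1600) / 0.0196
  = 11.3030 · 0.3844 / 0.0196
  = 221.68
Round up → n = 222 per group.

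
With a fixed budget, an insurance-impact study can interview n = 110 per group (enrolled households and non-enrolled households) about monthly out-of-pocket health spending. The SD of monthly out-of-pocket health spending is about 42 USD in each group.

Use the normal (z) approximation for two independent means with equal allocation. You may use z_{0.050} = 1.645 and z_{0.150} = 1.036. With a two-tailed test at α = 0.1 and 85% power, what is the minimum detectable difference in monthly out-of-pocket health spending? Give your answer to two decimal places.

δ = (z_{α/2} + z_β) · √((σ₁²+σ₂²)/n)
  = (1.645 + 1.036) · √(3528/110)
  = 2.681 · √32.0727
  = 2.681 · 5.6633
  = 15.1833

Minimum detectable difference ≈ 15.18 USD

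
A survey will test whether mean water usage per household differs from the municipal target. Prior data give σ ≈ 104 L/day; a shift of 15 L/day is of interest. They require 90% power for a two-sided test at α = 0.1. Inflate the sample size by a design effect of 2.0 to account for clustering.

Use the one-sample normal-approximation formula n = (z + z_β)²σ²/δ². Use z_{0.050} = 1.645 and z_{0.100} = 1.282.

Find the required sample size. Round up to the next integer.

n = (z_{α/2} + z_β)² · σ² / δ²
  = (1.645 + 1.282)² · 104² / 15²
  = 8.5673 · 10816 / 225
  = 411.84
Design effect: 2.0 × 411.84 = 823.68.
Round up → n = 824.

n = 824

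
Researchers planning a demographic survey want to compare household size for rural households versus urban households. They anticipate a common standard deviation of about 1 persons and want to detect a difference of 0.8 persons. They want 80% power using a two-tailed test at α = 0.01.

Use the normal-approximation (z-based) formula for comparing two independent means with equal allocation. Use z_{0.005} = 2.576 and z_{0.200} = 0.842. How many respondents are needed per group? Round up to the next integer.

n = (z_{α/2} + z_β)² · (σ₁² + σ₂²) / δ²
  = (2.576 + 0.842)² · (2·1² = 2) / 0.8²
  = 11.6827 · 2 / 0.64
  = 36.51
Round up → n = 37 per group.

n = 37 per group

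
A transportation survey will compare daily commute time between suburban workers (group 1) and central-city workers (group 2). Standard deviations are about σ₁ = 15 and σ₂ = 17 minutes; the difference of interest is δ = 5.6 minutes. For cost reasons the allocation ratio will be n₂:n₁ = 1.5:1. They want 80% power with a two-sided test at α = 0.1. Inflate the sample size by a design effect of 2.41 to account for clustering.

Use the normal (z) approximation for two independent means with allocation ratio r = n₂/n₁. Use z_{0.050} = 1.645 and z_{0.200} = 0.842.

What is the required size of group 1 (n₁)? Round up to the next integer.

n₁ = (z_{α/2} + z_β)² · (σ₁² + σ₂²/r) / δ²
   = (1.645 + 0.842)² · (15² + 17²/1.5) / 5.6²
   = 6.1852 · (225 + 192.6667) / 31.36
   = 6.1852 · 417.6667 / 31.36
   = 82.38
Design effect: 2.41 × 82.38 = 198.53.
Round up → n₁ = 199; n₂ = r·n₁ = 1.5 × 199 = 299.

n₁ = 199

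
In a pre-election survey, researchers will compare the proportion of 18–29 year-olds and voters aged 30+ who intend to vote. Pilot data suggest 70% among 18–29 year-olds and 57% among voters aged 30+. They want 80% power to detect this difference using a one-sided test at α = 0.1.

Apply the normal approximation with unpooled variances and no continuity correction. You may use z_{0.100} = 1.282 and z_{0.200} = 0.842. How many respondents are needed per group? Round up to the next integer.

n = 122 per group

n = (z_α + z_β)² · [p₁(1−p₁) + p₂(1−p₂)] / (p₁ − p₂)²
  = (1.282 + 0.842)² · (0.70·0.30 + 0.57·0.43) / (0.13)²
  = (2.124)² · (0.2100 + 0.2451) / 0.0169
  = 4.5114 · 0.4551 / 0.0169
  = 121.49
Round up → n = 122 per group.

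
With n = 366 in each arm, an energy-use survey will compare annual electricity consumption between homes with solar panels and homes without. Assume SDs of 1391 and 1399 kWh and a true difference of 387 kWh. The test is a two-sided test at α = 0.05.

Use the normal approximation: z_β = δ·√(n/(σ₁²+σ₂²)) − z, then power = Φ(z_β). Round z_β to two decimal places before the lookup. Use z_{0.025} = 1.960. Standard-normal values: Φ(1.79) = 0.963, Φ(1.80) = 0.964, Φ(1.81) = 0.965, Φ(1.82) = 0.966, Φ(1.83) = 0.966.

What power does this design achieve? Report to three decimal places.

z_β = δ·√(n/(σ₁²+σ₂²)) − z_{α/2}
    = 387 · √(366/3892082) − 1.960
    = 387 · 0.00970 − 1.960
    = 3.7528 − 1.960 = 1.7928 → 1.79
Power = Φ(1.79) = 0.963.

Power ≈ 0.963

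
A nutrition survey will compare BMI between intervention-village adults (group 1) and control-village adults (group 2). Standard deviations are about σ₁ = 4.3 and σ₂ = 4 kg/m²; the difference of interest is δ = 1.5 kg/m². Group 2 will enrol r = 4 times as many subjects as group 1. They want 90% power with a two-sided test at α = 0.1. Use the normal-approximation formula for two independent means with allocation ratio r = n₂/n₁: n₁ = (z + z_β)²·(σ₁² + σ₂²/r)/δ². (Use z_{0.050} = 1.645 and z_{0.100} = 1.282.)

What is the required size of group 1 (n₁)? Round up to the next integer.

n₁ = 86

n₁ = (z_{α/2} + z_β)² · (σ₁² + σ₂²/r) / δ²
   = (1.645 + 1.282)² · (4.3² + 4²/4) / 1.5²
   = 8.5673 · (18.49 + 4) / 2.25
   = 8.5673 · 22.49 / 2.25
   = 85.64
Round up → n₁ = 86; n₂ = r·n₁ = 4 × 86 = 344.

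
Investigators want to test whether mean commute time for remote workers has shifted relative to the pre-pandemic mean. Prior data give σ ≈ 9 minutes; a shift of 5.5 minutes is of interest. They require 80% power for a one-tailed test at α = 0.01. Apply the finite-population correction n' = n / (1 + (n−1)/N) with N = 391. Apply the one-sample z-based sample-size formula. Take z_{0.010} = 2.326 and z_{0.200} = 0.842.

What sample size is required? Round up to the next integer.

n = 26

n = (z_α + z_β)² · σ² / δ²
  = (2.326 + 0.842)² · 9² / 5.5²
  = 10.0362 · 81 / 30.25
  = 26.87
Finite-population correction (N = 391): 26.87 / (1 + (26.87 − 1)/391) = 25.21.
Round up → n = 26.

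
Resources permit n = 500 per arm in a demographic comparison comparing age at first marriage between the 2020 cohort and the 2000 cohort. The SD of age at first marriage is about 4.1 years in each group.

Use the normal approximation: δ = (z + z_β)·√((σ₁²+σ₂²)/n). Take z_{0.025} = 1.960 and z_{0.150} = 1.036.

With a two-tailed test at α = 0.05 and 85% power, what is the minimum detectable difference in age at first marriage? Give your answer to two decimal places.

δ = (z_{α/2} + z_β) · √((σ₁²+σ₂²)/n)
  = (1.960 + 1.036) · √(33.62/500)
  = 2.996 · √0.06724
  = 2.996 · 0.2593
  = 0.7769

Minimum detectable difference ≈ 0.78 years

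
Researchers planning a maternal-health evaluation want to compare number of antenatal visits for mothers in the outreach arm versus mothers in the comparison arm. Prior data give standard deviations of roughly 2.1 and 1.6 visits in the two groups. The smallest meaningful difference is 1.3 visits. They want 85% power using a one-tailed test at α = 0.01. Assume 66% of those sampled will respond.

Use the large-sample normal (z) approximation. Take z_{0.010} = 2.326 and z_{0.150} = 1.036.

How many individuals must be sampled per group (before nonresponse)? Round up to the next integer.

n = 71 per group

n = (z_α + z_β)² · (σ₁² + σ₂²) / δ²
  = (2.326 + 1.036)² · (2.1² + 1.6² = 6.97) / 1.3²
  = 11.3030 · 6.97 / 1.69
  = 46.62
Adjust for 66% response: 46.62 / 0.66 = 70.63.
Round up → n = 71 per group.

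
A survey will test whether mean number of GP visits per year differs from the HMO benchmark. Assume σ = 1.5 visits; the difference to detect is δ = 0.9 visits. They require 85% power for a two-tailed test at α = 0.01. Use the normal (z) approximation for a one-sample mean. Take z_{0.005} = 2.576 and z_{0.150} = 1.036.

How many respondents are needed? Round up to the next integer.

n = 37

n = (z_{α/2} + z_β)² · σ² / δ²
  = (2.576 + 1.036)² · 1.5² / 0.9²
  = 13.0465 · 2.25 / 0.81
  = 36.24
Round up → n = 37.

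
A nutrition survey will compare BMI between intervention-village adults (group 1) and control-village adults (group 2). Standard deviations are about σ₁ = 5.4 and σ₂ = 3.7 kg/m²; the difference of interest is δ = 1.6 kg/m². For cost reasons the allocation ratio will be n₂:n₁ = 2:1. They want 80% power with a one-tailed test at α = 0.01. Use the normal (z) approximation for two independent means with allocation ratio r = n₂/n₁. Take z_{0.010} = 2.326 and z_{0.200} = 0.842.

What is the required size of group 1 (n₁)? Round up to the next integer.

n₁ = 142

n₁ = (z_α + z_β)² · (σ₁² + σ₂²/r) / δ²
   = (2.326 + 0.842)² · (5.4² + 3.7²/2) / 1.6²
   = 10.0362 · (29.16 + 6.845) / 2.56
   = 10.0362 · 36.005 / 2.56
   = 141.15
Round up → n₁ = 142; n₂ = r·n₁ = 2 × 142 = 284.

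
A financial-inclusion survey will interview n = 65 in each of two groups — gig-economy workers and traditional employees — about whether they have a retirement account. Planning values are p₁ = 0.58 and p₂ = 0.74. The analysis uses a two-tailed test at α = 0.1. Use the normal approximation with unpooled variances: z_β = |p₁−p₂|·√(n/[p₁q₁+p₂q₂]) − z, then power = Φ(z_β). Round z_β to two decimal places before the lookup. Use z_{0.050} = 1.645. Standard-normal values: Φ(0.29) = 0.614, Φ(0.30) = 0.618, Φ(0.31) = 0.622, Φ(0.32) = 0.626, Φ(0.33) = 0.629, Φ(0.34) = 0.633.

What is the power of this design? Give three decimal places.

Power ≈ 0.622

z_β = |p₁−p₂|·√(n/[p₁q₁+p₂q₂]) − z_{α/2}
    = 0.16 · √(65/0.4360) − 1.645
    = 0.16 · 12.2099 − 1.645
    = 1.9536 − 1.645 = 0.3086 → 0.31
Power = Φ(0.31) = 0.622.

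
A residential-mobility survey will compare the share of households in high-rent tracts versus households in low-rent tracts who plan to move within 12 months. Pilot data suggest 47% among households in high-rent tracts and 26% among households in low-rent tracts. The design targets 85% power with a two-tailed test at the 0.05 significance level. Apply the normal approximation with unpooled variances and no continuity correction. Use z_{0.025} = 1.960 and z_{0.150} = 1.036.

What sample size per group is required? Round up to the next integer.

n = 90 per group

n = (z_{α/2} + z_β)² · [p₁(1−p₁) + p₂(1−p₂)] / (p₁ − p₂)²
  = (1.960 + 1.036)² · (0.47·0.53 + 0.26·0.74) / (0.21)²
  = (2.996)² · (0.2491 + 0.1924) / 0.0441
  = 8.9760 · 0.4415 / 0.0441
  = 89.86
Round up → n = 90 per group.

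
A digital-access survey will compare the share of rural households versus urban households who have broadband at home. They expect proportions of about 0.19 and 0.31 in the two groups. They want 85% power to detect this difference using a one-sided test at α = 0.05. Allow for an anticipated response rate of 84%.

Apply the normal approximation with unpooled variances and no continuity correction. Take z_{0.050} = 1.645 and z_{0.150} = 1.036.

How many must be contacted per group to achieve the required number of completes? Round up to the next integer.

n = 219 per group

n = (z_α + z_β)² · [p₁(1−p₁) + p₂(1−p₂)] / (p₁ − p₂)²
  = (1.645 + 1.036)² · (0.19·0.81 + 0.31·0.69) / (-0.12)²
  = (2.681)² · (0.1539 + 0.2139) / 0.0144
  = 7.1878 · 0.3678 / 0.0144
  = 183.59
Adjust for 84% response: 183.59 / 0.84 = 218.56.
Round up → n = 219 per group.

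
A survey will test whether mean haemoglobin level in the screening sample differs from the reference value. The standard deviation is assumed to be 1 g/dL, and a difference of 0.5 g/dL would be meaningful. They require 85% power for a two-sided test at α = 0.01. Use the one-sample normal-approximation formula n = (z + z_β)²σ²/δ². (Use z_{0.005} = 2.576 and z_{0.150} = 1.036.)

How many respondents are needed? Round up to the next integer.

n = (z_{α/2} + z_β)² · σ² / δ²
  = (2.576 + 1.036)² · 1² / 0.5²
  = 13.0465 · 1 / 0.25
  = 52.19
Round up → n = 53.

n = 53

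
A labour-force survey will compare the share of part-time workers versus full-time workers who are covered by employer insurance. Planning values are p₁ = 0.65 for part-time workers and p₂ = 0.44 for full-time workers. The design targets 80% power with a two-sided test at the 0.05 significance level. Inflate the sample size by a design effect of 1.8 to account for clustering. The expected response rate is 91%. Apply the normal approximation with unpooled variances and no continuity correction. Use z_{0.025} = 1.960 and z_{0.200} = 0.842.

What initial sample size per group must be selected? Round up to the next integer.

n = (z_{α/2} + z_β)² · [p₁(1−p₁) + p₂(1−p₂)] / (p₁ − p₂)²
  = (1.960 + 0.842)² · (0.65·0.35 + 0.44·0.56) / (0.21)²
  = (2.802)² · (0.2275 + 0.2464) / 0.0441
  = 7.8512 · 0.4739 / 0.0441
  = 84.37
Design effect: 1.8 × 84.37 = 151.86.
Adjust for 91% response: 151.86 / 0.91 = 166.88.
Round up → n = 167 per group.

n = 167 per group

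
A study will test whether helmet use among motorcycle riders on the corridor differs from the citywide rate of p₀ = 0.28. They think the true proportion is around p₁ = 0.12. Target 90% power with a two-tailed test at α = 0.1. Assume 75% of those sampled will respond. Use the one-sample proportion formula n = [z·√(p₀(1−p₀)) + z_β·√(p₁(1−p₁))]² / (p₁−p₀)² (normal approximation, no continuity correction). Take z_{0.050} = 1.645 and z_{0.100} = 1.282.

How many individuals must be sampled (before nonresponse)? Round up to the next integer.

n = [z_{α/2}·√(p₀q₀) + z_β·√(p₁q₁)]² / (p₁ − p₀)²
  = [1.645·√(0.28·0.72) + 1.282·√(0.12·0.88)]² / (-0.16)²
  = [1.645·0.4490 + 1.282·0.3250]² / 0.0256
  = [1.1552]² / 0.0256
  = 52.13
Adjust for 75% response: 52.13 / 0.75 = 69.50.
Round up → n = 70.

n = 70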